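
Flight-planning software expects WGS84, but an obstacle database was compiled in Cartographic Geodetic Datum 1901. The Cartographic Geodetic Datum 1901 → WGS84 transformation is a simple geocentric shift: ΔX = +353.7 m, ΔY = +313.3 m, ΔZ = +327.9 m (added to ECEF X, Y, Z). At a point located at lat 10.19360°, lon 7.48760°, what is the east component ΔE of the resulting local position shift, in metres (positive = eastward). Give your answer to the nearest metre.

ΔE = 265 m

The local east axis at (φ, λ) is (−sin λ, cos λ, 0), so ΔE = −sin(7.48760°)·353.7 + cos(7.48760°)·313.3 = 264.54 m.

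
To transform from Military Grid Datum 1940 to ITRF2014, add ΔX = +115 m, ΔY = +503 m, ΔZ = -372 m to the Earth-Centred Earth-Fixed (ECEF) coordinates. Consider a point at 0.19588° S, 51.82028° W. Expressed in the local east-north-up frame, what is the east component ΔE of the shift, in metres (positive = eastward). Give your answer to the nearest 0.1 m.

ΔE = 401.3 m

The local east axis at (φ, λ) is (−sin λ, cos λ, 0), so ΔE = −sin(-51.82028°)·115 + cos(-51.82028°)·503 = 401.32 m.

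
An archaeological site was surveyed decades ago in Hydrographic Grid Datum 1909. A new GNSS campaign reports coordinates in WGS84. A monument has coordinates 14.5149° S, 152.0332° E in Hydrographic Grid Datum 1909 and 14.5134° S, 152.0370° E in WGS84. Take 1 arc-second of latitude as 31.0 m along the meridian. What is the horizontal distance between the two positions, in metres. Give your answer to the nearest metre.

443 m

Δφ = -14.5134° − -14.5149° = +0.0015°; Δλ = 152.0370° − 152.0332° = +0.0038°.
1° of latitude = 3600 × 31.00 = 111600 m.
ΔN = Δφ × 111600 = 167.4 m; ΔE = Δλ × 111600 × cos(-14.5149°) = +0.0038 × 111600 × 0.968082 = 410.5 m.
Distance = √(ΔE² + ΔN²) = √(410.5² + 167.4²) = 443.4 m.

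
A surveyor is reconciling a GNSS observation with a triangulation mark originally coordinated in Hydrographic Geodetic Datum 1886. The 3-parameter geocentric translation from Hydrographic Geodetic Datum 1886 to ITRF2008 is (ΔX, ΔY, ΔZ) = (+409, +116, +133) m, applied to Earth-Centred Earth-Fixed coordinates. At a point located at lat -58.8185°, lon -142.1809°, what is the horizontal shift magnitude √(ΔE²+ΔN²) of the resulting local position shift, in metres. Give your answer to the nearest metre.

At φ = -58.8185°, λ = -142.1809°: sin φ = -0.855531, cos φ = 0.517751, sin λ = -0.613170, cos λ = -0.789951.
ΔE = −sin λ·ΔX + cos λ·ΔY = −(-0.613170)·(409) + (-0.789951)·(116) = 159.15 m.
ΔN = −sin φ cos λ·ΔX − sin φ sin λ·ΔY + cos φ·ΔZ = −(-0.855531)(-0.789951)(409) − (-0.855531)(-0.613170)(116) + (0.517751)(133) = -268.40 m.
Horizontal magnitude = √(ΔE² + ΔN²) = √(159.15² + (-268.40)²) = 312.04 m.

312 m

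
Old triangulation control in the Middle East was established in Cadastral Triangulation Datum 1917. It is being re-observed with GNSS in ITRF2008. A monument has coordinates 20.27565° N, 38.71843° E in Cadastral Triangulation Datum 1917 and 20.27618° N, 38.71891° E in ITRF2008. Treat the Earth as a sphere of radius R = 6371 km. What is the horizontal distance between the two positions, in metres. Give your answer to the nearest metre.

77 m

Δφ = 20.27618° − 20.27565° = +0.00053°; Δλ = 38.71891° − 38.71843° = +0.00048°.
1° along a meridian = πR/180 = 111195 m.
ΔN = Δφ × 111195 = 58.9 m; ΔE = Δλ × 111195 × cos(20.27565°) = +0.00048 × 111195 × 0.938036 = 50.1 m.
Distance = √(ΔE² + ΔN²) = √(50.1² + 58.9²) = 77.3 m.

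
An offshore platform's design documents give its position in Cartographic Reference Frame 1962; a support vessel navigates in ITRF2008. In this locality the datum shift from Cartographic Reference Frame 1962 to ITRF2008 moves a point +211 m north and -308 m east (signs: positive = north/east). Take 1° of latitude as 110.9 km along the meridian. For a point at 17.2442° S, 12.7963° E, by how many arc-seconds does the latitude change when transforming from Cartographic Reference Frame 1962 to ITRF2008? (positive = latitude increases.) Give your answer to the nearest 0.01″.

1° of latitude = 110.9 km, so Δφ = 211.0 / 110900 = 0.0019026° = 6.849″.

Δφ = 6.85″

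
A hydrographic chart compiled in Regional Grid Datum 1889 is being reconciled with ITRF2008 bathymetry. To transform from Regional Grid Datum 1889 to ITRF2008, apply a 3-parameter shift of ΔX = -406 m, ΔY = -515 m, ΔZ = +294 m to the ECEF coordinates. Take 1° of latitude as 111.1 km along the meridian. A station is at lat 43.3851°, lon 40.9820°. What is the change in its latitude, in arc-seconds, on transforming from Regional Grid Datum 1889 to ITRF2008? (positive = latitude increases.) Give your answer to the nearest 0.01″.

Δφ = 21.26″

sin φ = 0.686899, cos φ = 0.726753, sin λ = 0.655822, cos λ = 0.754916.
North component: ΔN = −sin φ cos λ·ΔX − sin φ sin λ·ΔY + cos φ·ΔZ = −(0.686899)(0.754916)(-406) − (0.686899)(0.655822)(-515) + (0.726753)(294) = 656.20 m.
1° of latitude spans 111100 m, so Δφ = 656.20 / 111100 × 3600 = 21.263″.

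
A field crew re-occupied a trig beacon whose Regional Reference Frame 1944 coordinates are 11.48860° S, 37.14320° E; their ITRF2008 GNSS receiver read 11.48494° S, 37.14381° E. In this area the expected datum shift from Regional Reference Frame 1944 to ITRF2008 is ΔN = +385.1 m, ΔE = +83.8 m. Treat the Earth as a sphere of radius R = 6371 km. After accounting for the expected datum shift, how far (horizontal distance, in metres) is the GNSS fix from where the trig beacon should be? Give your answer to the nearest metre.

28 m

Observed coordinate differences: Δφ = +0.00366°, Δλ = +0.00061°.
Converting to metres (1° lat = 111195 m, cos φ = 0.979964): observed ΔN = 407.0 m, observed ΔE = 66.5 m.
Subtracting the expected shift leaves a residual of 407.0 − (385.1) = 21.9 m north and 66.5 − (83.8) = -17.3 m east.
Residual distance = √(21.9² + (-17.3)²) = 27.9 m.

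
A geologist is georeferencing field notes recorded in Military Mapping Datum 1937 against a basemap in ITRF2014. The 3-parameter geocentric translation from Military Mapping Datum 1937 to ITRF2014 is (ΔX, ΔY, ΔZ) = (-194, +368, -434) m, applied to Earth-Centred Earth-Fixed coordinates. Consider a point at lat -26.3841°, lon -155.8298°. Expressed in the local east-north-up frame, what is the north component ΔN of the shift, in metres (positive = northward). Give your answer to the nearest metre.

ΔN = -377 m

At φ = -26.3841°, λ = -155.8298°: sin φ = -0.444387, cos φ = 0.895835, sin λ = -0.409449, cos λ = -0.912333.
ΔN = −sin φ cos λ·ΔX − sin φ sin λ·ΔY + cos φ·ΔZ = −(-0.444387)(-0.912333)(-194) − (-0.444387)(-0.409449)(368) + (0.895835)(-434) = -377.10 m.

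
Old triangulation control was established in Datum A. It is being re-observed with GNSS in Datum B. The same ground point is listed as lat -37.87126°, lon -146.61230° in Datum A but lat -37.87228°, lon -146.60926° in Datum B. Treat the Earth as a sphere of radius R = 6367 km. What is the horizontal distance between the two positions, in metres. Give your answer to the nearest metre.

Δφ = -37.87228° − -37.87126° = -0.00102°; Δλ = -146.60926° − -146.61230° = +0.00304°.
1° along a meridian = πR/180 = 111125 m.
ΔN = Δφ × 111125 = -113.3 m; ΔE = Δλ × 111125 × cos(-37.87126°) = +0.00304 × 111125 × 0.789392 = 266.7 m.
Distance = √(ΔE² + ΔN²) = √(266.7² + (-113.3)²) = 289.8 m.

290 m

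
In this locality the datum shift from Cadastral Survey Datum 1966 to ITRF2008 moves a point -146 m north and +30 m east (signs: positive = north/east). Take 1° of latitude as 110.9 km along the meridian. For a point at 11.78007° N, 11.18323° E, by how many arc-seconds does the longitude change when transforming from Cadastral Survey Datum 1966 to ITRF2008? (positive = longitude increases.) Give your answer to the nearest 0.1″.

Δλ = 1.0″

At latitude 11.78007°, cos φ = 0.978938.
1° of longitude at this latitude = 110.9 × cos φ = 108.56 km, so Δλ = 30.0 / 108564.3 = 0.0002763° = 0.995″.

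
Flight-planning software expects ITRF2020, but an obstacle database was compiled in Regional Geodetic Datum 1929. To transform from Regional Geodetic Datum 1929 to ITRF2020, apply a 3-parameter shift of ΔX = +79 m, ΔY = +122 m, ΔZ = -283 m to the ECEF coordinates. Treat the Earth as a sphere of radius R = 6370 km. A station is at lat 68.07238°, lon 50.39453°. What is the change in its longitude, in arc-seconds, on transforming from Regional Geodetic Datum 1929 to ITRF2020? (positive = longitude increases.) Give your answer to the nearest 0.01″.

Δλ = 1.47″

sin φ = 0.927656, cos φ = 0.373435, sin λ = 0.770452, cos λ = 0.637498.
East component: ΔE = −sin λ·ΔX + cos λ·ΔY = −(0.770452)(79) + (0.637498)(122) = 16.91 m.
1° of latitude spans πR/180 = 111177 m; at latitude φ, 1° of longitude spans that × cos φ = 41517.6 m, so Δλ = 16.91 / 41517.6 × 3600 = 1.466″.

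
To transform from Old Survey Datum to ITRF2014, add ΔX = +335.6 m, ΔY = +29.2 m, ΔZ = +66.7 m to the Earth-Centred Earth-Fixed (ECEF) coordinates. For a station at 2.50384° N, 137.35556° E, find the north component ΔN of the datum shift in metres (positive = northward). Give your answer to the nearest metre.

ΔN = 77 m

At φ = 2.50384°, λ = 137.35556°: sin φ = 0.043686, cos φ = 0.999045, sin λ = 0.677447, cos λ = -0.735572.
ΔN = −sin φ cos λ·ΔX − sin φ sin λ·ΔY + cos φ·ΔZ = −(0.043686)(-0.735572)(335.6) − (0.043686)(0.677447)(29.2) + (0.999045)(66.7) = 76.56 m.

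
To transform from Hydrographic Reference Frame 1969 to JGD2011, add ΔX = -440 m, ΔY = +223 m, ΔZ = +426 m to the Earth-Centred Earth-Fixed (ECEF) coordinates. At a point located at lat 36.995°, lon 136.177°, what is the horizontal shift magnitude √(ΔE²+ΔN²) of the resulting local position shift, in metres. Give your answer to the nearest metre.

154 m

At φ = 36.995°, λ = 136.177°: sin φ = 0.601745, cos φ = 0.798688, sin λ = 0.692433, cos λ = -0.721482.
ΔE = −sin λ·ΔX + cos λ·ΔY = −(0.692433)·(-440) + (-0.721482)·(223) = 143.78 m.
ΔN = −sin φ cos λ·ΔX − sin φ sin λ·ΔY + cos φ·ΔZ = −(0.601745)(-0.721482)(-440) − (0.601745)(0.692433)(223) + (0.798688)(426) = 56.30 m.
Horizontal magnitude = √(ΔE² + ΔN²) = √(143.78² + 56.30²) = 154.41 m.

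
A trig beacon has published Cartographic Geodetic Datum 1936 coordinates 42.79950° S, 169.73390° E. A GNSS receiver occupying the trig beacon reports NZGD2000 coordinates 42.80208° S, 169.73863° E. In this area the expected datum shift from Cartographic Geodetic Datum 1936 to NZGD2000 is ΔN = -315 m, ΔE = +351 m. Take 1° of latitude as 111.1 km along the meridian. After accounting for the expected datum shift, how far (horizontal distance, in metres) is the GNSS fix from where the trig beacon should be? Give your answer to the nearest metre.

45 m

Observed coordinate differences: Δφ = -0.00258°, Δλ = +0.00473°.
Converting to metres (1° lat = 111100 m, cos φ = 0.733736): observed ΔN = -286.6 m, observed ΔE = 385.6 m.
Subtracting the expected shift leaves a residual of -286.6 − (-315) = 28.4 m north and 385.6 − (351) = 34.6 m east.
Residual distance = √(28.4² + 34.6²) = 44.7 m.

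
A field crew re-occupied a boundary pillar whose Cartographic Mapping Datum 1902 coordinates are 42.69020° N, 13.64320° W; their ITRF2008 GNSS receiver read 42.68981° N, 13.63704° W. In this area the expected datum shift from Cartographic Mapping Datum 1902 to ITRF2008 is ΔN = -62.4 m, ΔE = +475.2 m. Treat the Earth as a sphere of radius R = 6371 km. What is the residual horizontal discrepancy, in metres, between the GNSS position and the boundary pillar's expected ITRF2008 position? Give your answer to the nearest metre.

34 m

Observed coordinate differences: Δφ = -0.00039°, Δλ = +0.00616°.
Converting to metres (1° lat = 111195 m, cos φ = 0.735031): observed ΔN = -43.4 m, observed ΔE = 503.5 m.
Subtracting the expected shift leaves a residual of -43.4 − (-62.4) = 19.0 m north and 503.5 − (475.2) = 28.3 m east.
Residual distance = √(19.0² + 28.3²) = 34.1 m.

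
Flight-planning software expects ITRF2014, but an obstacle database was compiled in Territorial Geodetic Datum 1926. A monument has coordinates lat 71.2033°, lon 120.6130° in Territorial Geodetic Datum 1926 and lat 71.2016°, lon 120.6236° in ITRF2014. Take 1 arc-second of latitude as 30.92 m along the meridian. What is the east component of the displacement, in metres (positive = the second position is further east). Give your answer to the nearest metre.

Δφ = 71.2016° − 71.2033° = -0.0017°; Δλ = 120.6236° − 120.6130° = +0.0106°.
1° of latitude = 3600 × 30.92 = 111312 m.
ΔN = Δφ × 111312 = -189.2 m; ΔE = Δλ × 111312 × cos(71.2033°) = +0.0106 × 111312 × 0.322211 = 380.2 m.

ΔE = 380 m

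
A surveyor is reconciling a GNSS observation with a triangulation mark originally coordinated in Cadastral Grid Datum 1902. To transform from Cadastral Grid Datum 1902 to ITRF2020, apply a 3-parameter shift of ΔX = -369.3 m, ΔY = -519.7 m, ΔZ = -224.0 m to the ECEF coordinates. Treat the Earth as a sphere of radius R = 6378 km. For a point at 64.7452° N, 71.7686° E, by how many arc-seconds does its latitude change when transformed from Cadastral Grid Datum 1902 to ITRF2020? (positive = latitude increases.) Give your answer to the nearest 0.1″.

sin φ = 0.904419, cos φ = 0.426645, sin λ = 0.949801, cos λ = 0.312855.
North component: ΔN = −sin φ cos λ·ΔX − sin φ sin λ·ΔY + cos φ·ΔZ = −(0.904419)(0.312855)(-369.3) − (0.904419)(0.949801)(-519.7) + (0.426645)(-224.0) = 455.36 m.
1° of latitude spans πR/180 = 111317 m, so Δφ = 455.36 / 111317 × 3600 = 14.726″.

Δφ = 14.7″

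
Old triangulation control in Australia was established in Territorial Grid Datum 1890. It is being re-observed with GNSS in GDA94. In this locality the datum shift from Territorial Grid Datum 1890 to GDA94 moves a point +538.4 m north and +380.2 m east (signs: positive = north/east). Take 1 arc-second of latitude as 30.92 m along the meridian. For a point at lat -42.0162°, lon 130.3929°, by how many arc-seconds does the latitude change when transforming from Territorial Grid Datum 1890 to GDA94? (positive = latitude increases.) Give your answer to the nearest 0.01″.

Δφ = 17.41″

1″ of latitude = 30.92 m, so Δφ = 538.4 / 30.92 = 17.413″.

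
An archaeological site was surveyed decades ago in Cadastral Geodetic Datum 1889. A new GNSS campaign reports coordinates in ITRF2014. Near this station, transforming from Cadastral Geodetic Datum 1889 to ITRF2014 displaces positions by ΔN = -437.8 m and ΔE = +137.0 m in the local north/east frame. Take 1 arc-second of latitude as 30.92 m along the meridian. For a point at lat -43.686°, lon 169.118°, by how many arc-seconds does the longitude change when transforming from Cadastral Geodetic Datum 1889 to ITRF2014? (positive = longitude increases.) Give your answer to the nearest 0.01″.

Δλ = 6.13″

At latitude -43.686°, cos φ = 0.723136.
1″ of longitude at this latitude = 30.92 × cos φ = 22.3594 m, so Δλ = 137.0 / 22.3594 = 6.127″.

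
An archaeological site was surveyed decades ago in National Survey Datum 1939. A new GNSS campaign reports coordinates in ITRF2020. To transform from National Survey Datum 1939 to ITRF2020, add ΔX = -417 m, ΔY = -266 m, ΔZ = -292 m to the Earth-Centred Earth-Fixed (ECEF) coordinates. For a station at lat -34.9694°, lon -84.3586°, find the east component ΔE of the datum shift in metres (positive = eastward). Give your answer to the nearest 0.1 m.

ΔE = -441.1 m

The local east axis at (φ, λ) is (−sin λ, cos λ, 0), so ΔE = −sin(-84.3586°)·(-417) + cos(-84.3586°)·(-266) = -441.13 m.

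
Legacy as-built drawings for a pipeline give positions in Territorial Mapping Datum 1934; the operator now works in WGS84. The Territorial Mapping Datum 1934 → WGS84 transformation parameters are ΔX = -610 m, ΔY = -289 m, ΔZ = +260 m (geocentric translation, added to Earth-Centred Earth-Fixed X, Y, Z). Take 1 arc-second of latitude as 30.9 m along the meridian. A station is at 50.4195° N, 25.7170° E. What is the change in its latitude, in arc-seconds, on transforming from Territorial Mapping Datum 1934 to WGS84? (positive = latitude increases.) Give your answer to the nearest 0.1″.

sin φ = 0.770730, cos φ = 0.637162, sin λ = 0.433926, cos λ = 0.900948.
North component: ΔN = −sin φ cos λ·ΔX − sin φ sin λ·ΔY + cos φ·ΔZ = −(0.770730)(0.900948)(-610) − (0.770730)(0.433926)(-289) + (0.637162)(260) = 685.89 m.
1° of latitude spans 3600 × 30.90 = 111240 m, so Δφ = 685.89 / 111240 × 3600 = 22.197″.

Δφ = 22.2″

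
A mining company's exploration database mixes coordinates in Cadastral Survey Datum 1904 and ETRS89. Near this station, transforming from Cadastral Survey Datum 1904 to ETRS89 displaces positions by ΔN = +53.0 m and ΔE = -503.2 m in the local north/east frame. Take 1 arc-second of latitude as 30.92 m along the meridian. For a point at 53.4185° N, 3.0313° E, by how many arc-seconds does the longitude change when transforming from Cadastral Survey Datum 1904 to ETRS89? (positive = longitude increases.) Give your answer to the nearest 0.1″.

At latitude 53.4185°, cos φ = 0.595966.
1″ of longitude at this latitude = 30.92 × cos φ = 18.4273 m, so Δλ = -503.2 / 18.4273 = -27.307″.

Δλ = -27.3″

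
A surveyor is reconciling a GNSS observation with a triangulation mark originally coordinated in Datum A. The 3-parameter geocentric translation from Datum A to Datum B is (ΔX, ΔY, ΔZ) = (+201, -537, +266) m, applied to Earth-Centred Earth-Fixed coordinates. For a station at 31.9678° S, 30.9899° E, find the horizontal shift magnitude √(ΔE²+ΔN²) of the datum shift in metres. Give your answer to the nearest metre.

The local east axis at (φ, λ) is (−sin λ, cos λ, 0), so ΔE = −sin(30.9899°)·201 + cos(30.9899°)·(-537) = -563.84 m.
The local north axis is (−sin φ cos λ, −sin φ sin λ, cos φ), giving ΔN = 91.228 − 146.388 + 225.660 = 170.50 m.
Horizontal magnitude = √(ΔE² + ΔN²) = √((-563.84)² + 170.50²) = 589.05 m.

589 m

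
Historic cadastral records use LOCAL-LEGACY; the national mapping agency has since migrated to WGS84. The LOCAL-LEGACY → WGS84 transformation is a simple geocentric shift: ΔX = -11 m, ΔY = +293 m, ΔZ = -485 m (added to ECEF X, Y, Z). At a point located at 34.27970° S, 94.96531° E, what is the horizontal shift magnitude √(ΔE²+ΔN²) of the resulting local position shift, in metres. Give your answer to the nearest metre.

The local east axis at (φ, λ) is (−sin λ, cos λ, 0), so ΔE = −sin(94.96531°)·(-11) + cos(94.96531°)·293 = -14.40 m.
The local north axis is (−sin φ cos λ, −sin φ sin λ, cos φ), giving ΔN = 0.536 + 164.408 − 400.754 = -235.81 m.
Horizontal magnitude = √(ΔE² + ΔN²) = √((-14.40)² + (-235.81)²) = 236.25 m.

236 m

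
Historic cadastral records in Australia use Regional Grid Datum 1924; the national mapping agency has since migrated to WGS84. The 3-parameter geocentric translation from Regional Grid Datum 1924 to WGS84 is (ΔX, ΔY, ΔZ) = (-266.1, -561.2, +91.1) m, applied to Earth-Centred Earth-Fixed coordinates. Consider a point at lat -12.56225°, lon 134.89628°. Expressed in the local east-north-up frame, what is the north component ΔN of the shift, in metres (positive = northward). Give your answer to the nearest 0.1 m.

ΔN = 43.3 m

The local north axis is (−sin φ cos λ, −sin φ sin λ, cos φ), giving ΔN = 40.851 − 86.466 + 88.919 = 43.30 m.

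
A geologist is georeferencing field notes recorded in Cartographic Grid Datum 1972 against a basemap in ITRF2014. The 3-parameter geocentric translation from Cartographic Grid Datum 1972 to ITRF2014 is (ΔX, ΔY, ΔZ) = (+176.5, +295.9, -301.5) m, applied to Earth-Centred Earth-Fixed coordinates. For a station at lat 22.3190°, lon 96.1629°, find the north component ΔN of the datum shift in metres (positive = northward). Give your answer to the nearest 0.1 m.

The local north axis is (−sin φ cos λ, −sin φ sin λ, cos φ), giving ΔN = 7.196 − 111.722 − 278.913 = -383.44 m.

ΔN = -383.4 m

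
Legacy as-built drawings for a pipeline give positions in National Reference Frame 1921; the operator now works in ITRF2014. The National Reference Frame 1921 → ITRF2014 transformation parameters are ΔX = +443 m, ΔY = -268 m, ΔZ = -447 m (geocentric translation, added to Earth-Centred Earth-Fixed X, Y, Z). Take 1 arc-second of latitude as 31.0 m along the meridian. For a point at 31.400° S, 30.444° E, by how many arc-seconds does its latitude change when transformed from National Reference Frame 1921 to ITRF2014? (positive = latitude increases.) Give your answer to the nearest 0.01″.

sin φ = -0.521010, cos φ = 0.853551, sin λ = 0.506696, cos λ = 0.862125.
North component: ΔN = −sin φ cos λ·ΔX − sin φ sin λ·ΔY + cos φ·ΔZ = −(-0.521010)(0.862125)(443) − (-0.521010)(0.506696)(-268) + (0.853551)(-447) = -253.30 m.
1° of latitude spans 3600 × 31.00 = 111600 m, so Δφ = -253.30 / 111600 × 3600 = -8.171″.

Δφ = -8.17″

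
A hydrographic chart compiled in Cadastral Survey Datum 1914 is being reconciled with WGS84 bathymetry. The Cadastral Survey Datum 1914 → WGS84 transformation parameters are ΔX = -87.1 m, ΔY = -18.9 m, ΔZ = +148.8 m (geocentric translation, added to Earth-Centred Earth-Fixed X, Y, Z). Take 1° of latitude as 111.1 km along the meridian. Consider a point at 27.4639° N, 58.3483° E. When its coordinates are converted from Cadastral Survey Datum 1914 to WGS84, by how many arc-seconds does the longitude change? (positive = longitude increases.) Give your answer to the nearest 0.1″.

Δλ = 2.3″

sin φ = 0.461190, cos φ = 0.887302, sin λ = 0.851254, cos λ = 0.524754.
East component: ΔE = −sin λ·ΔX + cos λ·ΔY = −(0.851254)(-87.1) + (0.524754)(-18.9) = 64.23 m.
1° of latitude spans 111100 m; at latitude φ, 1° of longitude spans that × cos φ = 98579.2 m, so Δλ = 64.23 / 98579.2 × 3600 = 2.345″.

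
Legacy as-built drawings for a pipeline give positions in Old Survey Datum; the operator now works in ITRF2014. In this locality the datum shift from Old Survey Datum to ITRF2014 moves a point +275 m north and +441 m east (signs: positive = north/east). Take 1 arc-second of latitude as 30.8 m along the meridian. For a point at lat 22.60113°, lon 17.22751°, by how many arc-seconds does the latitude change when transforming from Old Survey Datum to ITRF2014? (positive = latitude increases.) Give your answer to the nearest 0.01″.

1″ of latitude = 30.80 m, so Δφ = 275.0 / 30.80 = 8.929″.

Δφ = 8.93″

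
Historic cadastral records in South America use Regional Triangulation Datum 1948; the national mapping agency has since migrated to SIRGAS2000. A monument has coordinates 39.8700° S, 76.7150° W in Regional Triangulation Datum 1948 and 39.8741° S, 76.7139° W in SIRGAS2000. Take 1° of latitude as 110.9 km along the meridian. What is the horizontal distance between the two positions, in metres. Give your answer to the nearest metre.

Δφ = -39.8741° − -39.8700° = -0.0041°; Δλ = -76.7139° − -76.7150° = +0.0011°.
ΔN = Δφ × 110900 = -454.7 m; ΔE = Δλ × 110900 × cos(-39.8700°) = +0.0011 × 110900 × 0.767501 = 93.6 m.
Distance = √(ΔE² + ΔN²) = √(93.6² + (-454.7)²) = 464.2 m.

464 m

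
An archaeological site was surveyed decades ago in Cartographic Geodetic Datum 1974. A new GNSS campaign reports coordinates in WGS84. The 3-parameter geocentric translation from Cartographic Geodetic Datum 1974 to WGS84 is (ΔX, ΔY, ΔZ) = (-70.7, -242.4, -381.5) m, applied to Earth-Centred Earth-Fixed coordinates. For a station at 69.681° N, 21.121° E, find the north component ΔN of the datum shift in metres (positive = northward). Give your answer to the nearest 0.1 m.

The local north axis is (−sin φ cos λ, −sin φ sin λ, cos φ), giving ΔN = 61.847 + 81.911 − 132.475 = 11.28 m.

ΔN = 11.3 m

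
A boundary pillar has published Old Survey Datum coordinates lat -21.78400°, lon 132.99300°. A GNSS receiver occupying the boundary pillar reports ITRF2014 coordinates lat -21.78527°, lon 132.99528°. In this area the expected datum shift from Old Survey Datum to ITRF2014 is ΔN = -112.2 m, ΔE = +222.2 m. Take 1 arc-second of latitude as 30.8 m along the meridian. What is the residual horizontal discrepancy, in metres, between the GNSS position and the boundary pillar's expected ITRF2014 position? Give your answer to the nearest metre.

31 m

Observed coordinate differences: Δφ = -0.00127°, Δλ = +0.00228°.
Converting to metres (1° lat = 110880 m, cos φ = 0.928589): observed ΔN = -140.8 m, observed ΔE = 234.8 m.
Subtracting the expected shift leaves a residual of -140.8 − (-112.2) = -28.6 m north and 234.8 − (222.2) = 12.6 m east.
Residual distance = √((-28.6)² + 12.6²) = 31.2 m.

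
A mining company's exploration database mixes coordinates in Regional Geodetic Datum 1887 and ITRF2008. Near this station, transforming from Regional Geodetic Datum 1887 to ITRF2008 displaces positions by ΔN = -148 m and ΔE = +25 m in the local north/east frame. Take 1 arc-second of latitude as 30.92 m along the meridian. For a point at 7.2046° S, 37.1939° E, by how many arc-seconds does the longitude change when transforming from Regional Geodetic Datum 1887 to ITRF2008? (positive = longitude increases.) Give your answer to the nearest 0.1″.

At latitude -7.2046°, cos φ = 0.992105.
1″ of longitude at this latitude = 30.92 × cos φ = 30.6759 m, so Δλ = 25.0 / 30.6759 = 0.815″.

Δλ = 0.8″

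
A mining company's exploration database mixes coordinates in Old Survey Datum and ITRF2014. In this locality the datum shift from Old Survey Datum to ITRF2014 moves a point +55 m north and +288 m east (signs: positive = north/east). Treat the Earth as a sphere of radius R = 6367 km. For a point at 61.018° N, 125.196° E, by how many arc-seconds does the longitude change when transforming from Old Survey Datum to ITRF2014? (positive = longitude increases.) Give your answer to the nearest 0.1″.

Δλ = 19.3″

At latitude 61.018°, cos φ = 0.484535.
One radian of longitude at latitude φ spans R cos φ, so Δλ = ΔE / (R cos φ) = 288.0 / (6367000 × 0.484535) = 9.3354e-05 rad = 19.256″.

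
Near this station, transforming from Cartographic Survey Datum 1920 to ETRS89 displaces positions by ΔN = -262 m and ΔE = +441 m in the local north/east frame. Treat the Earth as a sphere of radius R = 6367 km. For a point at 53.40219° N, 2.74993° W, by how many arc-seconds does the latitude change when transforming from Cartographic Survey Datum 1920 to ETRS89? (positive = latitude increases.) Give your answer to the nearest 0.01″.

On a sphere of radius R, 1 rad of latitude = R, so Δφ = ΔN / R = -262.0 / 6367000 = -4.1150e-05 rad = -8.488″.

Δφ = -8.49″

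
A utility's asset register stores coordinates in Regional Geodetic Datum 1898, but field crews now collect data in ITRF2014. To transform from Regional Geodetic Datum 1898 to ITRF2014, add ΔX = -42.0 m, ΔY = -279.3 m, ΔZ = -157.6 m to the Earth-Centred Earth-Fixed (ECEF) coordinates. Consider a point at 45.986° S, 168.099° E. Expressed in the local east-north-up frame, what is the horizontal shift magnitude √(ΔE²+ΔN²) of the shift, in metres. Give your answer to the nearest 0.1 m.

307.0 m

The local east axis at (φ, λ) is (−sin λ, cos λ, 0), so ΔE = −sin(168.099°)·(-42.0) + cos(168.099°)·(-279.3) = 281.96 m.
The local north axis is (−sin φ cos λ, −sin φ sin λ, cos φ), giving ΔN = 29.556 − 41.422 − 109.506 = -121.37 m.
Horizontal magnitude = √(ΔE² + ΔN²) = √(281.96² + (-121.37)²) = 306.97 m.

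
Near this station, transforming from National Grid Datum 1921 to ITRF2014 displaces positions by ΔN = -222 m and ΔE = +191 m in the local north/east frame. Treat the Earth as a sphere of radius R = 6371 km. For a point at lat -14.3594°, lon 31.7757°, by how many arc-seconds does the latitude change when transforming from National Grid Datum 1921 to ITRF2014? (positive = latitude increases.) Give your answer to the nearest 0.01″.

On a sphere of radius R, 1 rad of latitude = R, so Δφ = ΔN / R = -222.0 / 6371000 = -3.4845e-05 rad = -7.187″.

Δφ = -7.19″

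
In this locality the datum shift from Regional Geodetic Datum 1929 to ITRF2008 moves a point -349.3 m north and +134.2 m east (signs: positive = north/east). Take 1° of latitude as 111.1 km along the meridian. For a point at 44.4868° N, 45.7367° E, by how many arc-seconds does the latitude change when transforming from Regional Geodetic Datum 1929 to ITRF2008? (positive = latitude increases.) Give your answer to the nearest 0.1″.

1° of latitude = 111.1 km, so Δφ = -349.3 / 111100 = -0.0031440° = -11.318″.

Δφ = -11.3″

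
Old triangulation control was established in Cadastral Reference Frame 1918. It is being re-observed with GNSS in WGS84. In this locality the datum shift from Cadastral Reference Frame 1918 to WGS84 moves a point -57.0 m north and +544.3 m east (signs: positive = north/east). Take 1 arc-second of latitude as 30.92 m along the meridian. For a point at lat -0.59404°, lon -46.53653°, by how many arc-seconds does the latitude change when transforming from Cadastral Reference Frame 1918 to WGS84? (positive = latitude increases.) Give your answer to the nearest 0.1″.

Δφ = -1.8″

1″ of latitude = 30.92 m, so Δφ = -57.0 / 30.92 = -1.843″.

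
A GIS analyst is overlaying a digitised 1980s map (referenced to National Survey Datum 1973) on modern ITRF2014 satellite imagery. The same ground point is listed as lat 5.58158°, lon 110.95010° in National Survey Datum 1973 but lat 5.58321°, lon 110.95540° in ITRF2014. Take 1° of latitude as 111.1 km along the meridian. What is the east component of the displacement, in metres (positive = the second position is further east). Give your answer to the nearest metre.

Δφ = 5.58321° − 5.58158° = +0.00163°; Δλ = 110.95540° − 110.95010° = +0.00530°.
ΔN = Δφ × 111100 = 181.1 m; ΔE = Δλ × 111100 × cos(5.58158°) = +0.00530 × 111100 × 0.995259 = 586.0 m.

ΔE = 586 m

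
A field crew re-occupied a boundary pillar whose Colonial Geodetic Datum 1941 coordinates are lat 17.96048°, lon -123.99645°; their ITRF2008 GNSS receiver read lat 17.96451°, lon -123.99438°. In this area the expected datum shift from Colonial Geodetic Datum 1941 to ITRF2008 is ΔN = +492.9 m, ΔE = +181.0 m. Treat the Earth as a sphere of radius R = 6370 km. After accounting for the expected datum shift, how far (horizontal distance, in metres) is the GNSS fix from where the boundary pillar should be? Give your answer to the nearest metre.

59 m

Observed coordinate differences: Δφ = +0.00403°, Δλ = +0.00207°.
Converting to metres (1° lat = 111177 m, cos φ = 0.951269): observed ΔN = 448.0 m, observed ΔE = 218.9 m.
Subtracting the expected shift leaves a residual of 448.0 − (492.9) = -44.9 m north and 218.9 − (181.0) = 37.9 m east.
Residual distance = √((-44.9)² + 37.9²) = 58.7 m.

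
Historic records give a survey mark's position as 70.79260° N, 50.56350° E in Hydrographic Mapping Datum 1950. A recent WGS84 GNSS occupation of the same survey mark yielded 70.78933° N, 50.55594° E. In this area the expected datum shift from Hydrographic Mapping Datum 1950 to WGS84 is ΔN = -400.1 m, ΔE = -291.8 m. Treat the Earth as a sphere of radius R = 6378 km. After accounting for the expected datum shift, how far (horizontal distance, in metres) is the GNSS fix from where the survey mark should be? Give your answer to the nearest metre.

39 m

Observed coordinate differences: Δφ = -0.00327°, Δλ = -0.00756°.
Converting to metres (1° lat = 111317 m, cos φ = 0.328989): observed ΔN = -364.0 m, observed ΔE = -276.9 m.
Subtracting the expected shift leaves a residual of -364.0 − (-400.1) = 36.1 m north and -276.9 − (-291.8) = 14.9 m east.
Residual distance = √(36.1² + 14.9²) = 39.1 m.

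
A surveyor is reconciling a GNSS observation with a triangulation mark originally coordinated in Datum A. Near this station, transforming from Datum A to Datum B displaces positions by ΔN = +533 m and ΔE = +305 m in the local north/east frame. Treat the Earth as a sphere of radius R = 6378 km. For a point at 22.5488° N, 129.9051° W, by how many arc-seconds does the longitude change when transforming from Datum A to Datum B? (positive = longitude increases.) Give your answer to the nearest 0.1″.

At latitude 22.5488°, cos φ = 0.923553.
One radian of longitude at latitude φ spans R cos φ, so Δλ = ΔE / (R cos φ) = 305.0 / (6378000 × 0.923553) = 5.1779e-05 rad = 10.680″.

Δλ = 10.7″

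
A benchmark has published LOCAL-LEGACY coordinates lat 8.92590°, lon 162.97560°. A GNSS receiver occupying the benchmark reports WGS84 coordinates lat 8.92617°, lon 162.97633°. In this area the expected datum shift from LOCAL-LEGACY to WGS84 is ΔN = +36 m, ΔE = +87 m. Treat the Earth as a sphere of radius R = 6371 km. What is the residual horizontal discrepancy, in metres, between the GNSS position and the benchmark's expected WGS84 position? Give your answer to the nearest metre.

Observed coordinate differences: Δφ = +0.00027°, Δλ = +0.00073°.
Converting to metres (1° lat = 111195 m, cos φ = 0.987890): observed ΔN = 30.0 m, observed ΔE = 80.2 m.
Subtracting the expected shift leaves a residual of 30.0 − (36) = -6.0 m north and 80.2 − (87) = -6.8 m east.
Residual distance = √((-6.0)² + (-6.8)²) = 9.1 m.

9 m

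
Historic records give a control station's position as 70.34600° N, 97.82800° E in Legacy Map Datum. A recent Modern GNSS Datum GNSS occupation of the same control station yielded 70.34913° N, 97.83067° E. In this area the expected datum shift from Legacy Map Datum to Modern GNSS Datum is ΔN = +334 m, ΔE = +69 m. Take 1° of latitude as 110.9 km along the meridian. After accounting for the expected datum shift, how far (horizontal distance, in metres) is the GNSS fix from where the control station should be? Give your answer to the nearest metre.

Observed coordinate differences: Δφ = +0.00313°, Δλ = +0.00267°.
Converting to metres (1° lat = 110900 m, cos φ = 0.336339): observed ΔN = 347.1 m, observed ΔE = 99.6 m.
Subtracting the expected shift leaves a residual of 347.1 − (334) = 13.1 m north and 99.6 − (69) = 30.6 m east.
Residual distance = √(13.1² + 30.6²) = 33.3 m.

33 m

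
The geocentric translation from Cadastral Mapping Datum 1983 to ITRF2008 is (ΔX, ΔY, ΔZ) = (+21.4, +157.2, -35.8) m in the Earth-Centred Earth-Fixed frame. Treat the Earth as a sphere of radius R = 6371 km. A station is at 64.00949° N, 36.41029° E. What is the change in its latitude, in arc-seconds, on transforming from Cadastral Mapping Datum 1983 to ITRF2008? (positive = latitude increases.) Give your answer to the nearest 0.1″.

sin φ = 0.898867, cos φ = 0.438222, sin λ = 0.593563, cos λ = 0.804787.
North component: ΔN = −sin φ cos λ·ΔX − sin φ sin λ·ΔY + cos φ·ΔZ = −(0.898867)(0.804787)(21.4) − (0.898867)(0.593563)(157.2) + (0.438222)(-35.8) = -115.04 m.
1° of latitude spans πR/180 = 111195 m, so Δφ = -115.04 / 111195 × 3600 = -3.725″.

Δφ = -3.7″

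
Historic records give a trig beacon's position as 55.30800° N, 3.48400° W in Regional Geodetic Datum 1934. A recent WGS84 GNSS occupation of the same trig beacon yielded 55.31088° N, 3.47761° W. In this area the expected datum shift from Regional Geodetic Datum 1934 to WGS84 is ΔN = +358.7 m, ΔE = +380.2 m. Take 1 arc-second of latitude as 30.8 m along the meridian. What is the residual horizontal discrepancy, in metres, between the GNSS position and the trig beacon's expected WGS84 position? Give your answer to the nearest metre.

Observed coordinate differences: Δφ = +0.00288°, Δλ = +0.00639°.
Converting to metres (1° lat = 110880 m, cos φ = 0.569165): observed ΔN = 319.3 m, observed ΔE = 403.3 m.
Subtracting the expected shift leaves a residual of 319.3 − (358.7) = -39.4 m north and 403.3 − (380.2) = 23.1 m east.
Residual distance = √((-39.4)² + 23.1²) = 45.6 m.

46 m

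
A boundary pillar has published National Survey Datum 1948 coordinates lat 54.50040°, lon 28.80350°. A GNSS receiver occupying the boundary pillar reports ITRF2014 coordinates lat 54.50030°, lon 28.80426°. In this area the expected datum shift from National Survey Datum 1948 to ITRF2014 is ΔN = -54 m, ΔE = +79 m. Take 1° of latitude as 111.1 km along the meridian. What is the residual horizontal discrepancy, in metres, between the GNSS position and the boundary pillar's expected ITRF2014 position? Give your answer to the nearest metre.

52 m

Observed coordinate differences: Δφ = -0.00010°, Δλ = +0.00076°.
Converting to metres (1° lat = 111100 m, cos φ = 0.580697): observed ΔN = -11.1 m, observed ΔE = 49.0 m.
Subtracting the expected shift leaves a residual of -11.1 − (-54) = 42.9 m north and 49.0 − (79) = -30.0 m east.
Residual distance = √(42.9² + (-30.0)²) = 52.3 m.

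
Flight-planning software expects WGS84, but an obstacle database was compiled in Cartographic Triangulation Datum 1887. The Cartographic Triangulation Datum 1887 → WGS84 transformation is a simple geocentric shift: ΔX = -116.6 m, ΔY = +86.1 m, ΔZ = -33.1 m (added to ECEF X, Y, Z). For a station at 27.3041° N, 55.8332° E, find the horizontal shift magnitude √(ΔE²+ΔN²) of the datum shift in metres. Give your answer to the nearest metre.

148 m

The local east axis at (φ, λ) is (−sin λ, cos λ, 0), so ΔE = −sin(55.8332°)·(-116.6) + cos(55.8332°)·86.1 = 144.83 m.
The local north axis is (−sin φ cos λ, −sin φ sin λ, cos φ), giving ΔN = 30.038 − 32.679 − 29.412 = -32.05 m.
Horizontal magnitude = √(ΔE² + ΔN²) = √(144.83² + (-32.05)²) = 148.33 m.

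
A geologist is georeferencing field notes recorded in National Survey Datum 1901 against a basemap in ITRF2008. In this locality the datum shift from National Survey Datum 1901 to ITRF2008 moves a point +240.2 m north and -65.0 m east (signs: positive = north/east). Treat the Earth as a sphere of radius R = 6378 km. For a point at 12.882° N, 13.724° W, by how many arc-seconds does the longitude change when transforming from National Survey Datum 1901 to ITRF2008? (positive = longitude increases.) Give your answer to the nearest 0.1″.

Δλ = -2.2″

At latitude 12.882°, cos φ = 0.974831.
One radian of longitude at latitude φ spans R cos φ, so Δλ = ΔE / (R cos φ) = -65.0 / (6378000 × 0.974831) = -1.0454e-05 rad = -2.156″.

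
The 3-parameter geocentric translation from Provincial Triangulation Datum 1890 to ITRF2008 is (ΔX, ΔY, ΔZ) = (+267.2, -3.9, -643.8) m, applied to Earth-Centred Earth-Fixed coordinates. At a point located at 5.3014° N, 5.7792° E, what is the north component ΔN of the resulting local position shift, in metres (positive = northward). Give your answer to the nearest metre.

ΔN = -666 m

The local north axis is (−sin φ cos λ, −sin φ sin λ, cos φ), giving ΔN = -24.562 + 0.036 − 641.046 = -665.57 m.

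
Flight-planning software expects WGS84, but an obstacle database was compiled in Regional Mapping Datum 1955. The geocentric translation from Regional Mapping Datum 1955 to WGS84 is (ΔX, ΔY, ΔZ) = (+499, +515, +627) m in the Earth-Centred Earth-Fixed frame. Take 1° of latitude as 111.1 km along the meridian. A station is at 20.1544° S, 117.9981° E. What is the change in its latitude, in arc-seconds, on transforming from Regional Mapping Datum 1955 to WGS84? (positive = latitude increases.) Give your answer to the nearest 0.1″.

sin φ = -0.344551, cos φ = 0.938768, sin λ = 0.882963, cos λ = -0.469442.
North component: ΔN = −sin φ cos λ·ΔX − sin φ sin λ·ΔY + cos φ·ΔZ = −(-0.344551)(-0.469442)(499) − (-0.344551)(0.882963)(515) + (0.938768)(627) = 664.57 m.
1° of latitude spans 111100 m, so Δφ = 664.57 / 111100 × 3600 = 21.534″.

Δφ = 21.5″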